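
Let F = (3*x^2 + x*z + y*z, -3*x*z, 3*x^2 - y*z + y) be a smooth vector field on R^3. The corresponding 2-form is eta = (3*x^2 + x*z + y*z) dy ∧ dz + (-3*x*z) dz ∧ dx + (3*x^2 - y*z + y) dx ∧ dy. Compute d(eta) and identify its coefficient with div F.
d(eta) = (6*x - y + z) dx ∧ dy ∧ dz; div F = 6*x - y + z

For a 2-form in R^3 of the form above, applying d gives a 3-form with coefficient ∂P/∂x + ∂Q/∂y + ∂R/∂z:
  ∂P/∂x = 6*x + z
  ∂Q/∂y = 0
  ∂R/∂z = -y
Sum = 6*x - y + z, which is exactly div F.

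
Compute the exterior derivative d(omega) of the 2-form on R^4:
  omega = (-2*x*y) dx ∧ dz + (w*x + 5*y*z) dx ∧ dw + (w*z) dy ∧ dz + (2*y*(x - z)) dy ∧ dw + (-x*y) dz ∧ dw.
d(omega) = (2*x) dx ∧ dy ∧ dz + (2*y - 5*z) dx ∧ dy ∧ dw + (-6*y) dx ∧ dz ∧ dw + (-x + 2*y + z) dy ∧ dz ∧ dw

For a 2-form omega = sum_{i<j} g_{ij} dx_i ∧ dx_j, the exterior derivative is
  d(omega) = sum_{i<j} d(g_{ij}) ∧ dx_i ∧ dx_j = sum_{i<j, k} (∂g_{ij}/∂x_k) dx_k ∧ dx_i ∧ dx_j.
Expand each term, using dx_k ∧ dx_i ∧ dx_j = sgn(permutation) dx_{(a)} ∧ dx_{(b)} ∧ dx_{(c)} with (a < b < c) sorted:
  d(-2*x*y) includes (∂/∂y)(-2*x*y) dy = (-2*x) dy, which multiplied by dx ∧ dz gives (2*x) dx ∧ dy ∧ dz
  d(w*x + 5*y*z) includes (∂/∂y)(w*x + 5*y*z) dy = (5*z) dy, which multiplied by dx ∧ dw gives (-5*z) dx ∧ dy ∧ dw
  d(w*x + 5*y*z) includes (∂/∂z)(w*x + 5*y*z) dz = (5*y) dz, which multiplied by dx ∧ dw gives (-5*y) dx ∧ dz ∧ dw
  d(w*z) includes (∂/∂w)(w*z) dw = (z) dw, which multiplied by dy ∧ dz gives (z) dy ∧ dz ∧ dw
  d(2*y*(x - z)) includes (∂/∂x)(2*y*(x - z)) dx = (2*y) dx, which multiplied by dy ∧ dw gives (2*y) dx ∧ dy ∧ dw
  d(2*y*(x - z)) includes (∂/∂z)(2*y*(x - z)) dz = (-2*y) dz, which multiplied by dy ∧ dw gives (2*y) dy ∧ dz ∧ dw
  d(-x*y) includes (∂/∂x)(-x*y) dx = (-y) dx, which multiplied by dz ∧ dw gives (-y) dx ∧ dz ∧ dw
  d(-x*y) includes (∂/∂y)(-x*y) dy = (-x) dy, which multiplied by dz ∧ dw gives (-x) dy ∧ dz ∧ dw
Collecting like 3-forms: d(omega) = (2*x) dx ∧ dy ∧ dz + (2*y - 5*z) dx ∧ dy ∧ dw + (-6*y) dx ∧ dz ∧ dw + (-x + 2*y + z) dy ∧ dz ∧ dw.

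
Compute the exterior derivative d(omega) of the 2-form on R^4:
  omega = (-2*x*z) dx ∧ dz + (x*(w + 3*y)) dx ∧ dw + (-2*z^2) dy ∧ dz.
d(omega) = (-3*x) dx ∧ dy ∧ dw

For a 2-form omega = sum_{i<j} g_{ij} dx_i ∧ dx_j, the exterior derivative is
  d(omega) = sum_{i<j} d(g_{ij}) ∧ dx_i ∧ dx_j = sum_{i<j, k} (∂g_{ij}/∂x_k) dx_k ∧ dx_i ∧ dx_j.
Expand each term, using dx_k ∧ dx_i ∧ dx_j = sgn(permutation) dx_{(a)} ∧ dx_{(b)} ∧ dx_{(c)} with (a < b < c) sorted:
  d(x*(w + 3*y)) includes (∂/∂y)(x*(w + 3*y)) dy = (3*x) dy, which multiplied by dx ∧ dw gives (-3*x) dx ∧ dy ∧ dw
Collecting like 3-forms: d(omega) = (-3*x) dx ∧ dy ∧ dw.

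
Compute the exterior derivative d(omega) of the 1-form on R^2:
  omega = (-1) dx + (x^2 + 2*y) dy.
d(omega) = (2*x) dx ∧ dy

For a 1-form omega = sum_i f_i dx_i, the exterior derivative is
  d(omega) = sum_{i < j} (∂f_j/∂x_i - ∂f_i/∂x_j) dx_i ∧ dx_j.
  coefficient of dx ∧ dy: ∂f_2/∂x - ∂f_1/∂y = ∂(x^2 + 2*y)/∂x - ∂(-1)/∂y = 2*x
Assembling: d(omega) = (2*x) dx ∧ dy.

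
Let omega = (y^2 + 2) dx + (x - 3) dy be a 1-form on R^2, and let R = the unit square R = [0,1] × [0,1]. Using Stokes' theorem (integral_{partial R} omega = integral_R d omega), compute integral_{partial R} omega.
integral_(partial R) omega = 0

Stokes: integral_partial_R omega = integral_R d omega with d omega = (∂Q/∂x - ∂P/∂y) dx ∧ dy.
  ∂Q/∂x = 1
  ∂P/∂y = 2*y
  integrand = ∂Q/∂x - ∂P/∂y = 1 - 2*y.
Integrating over R: integral_0^1 integral_0^1 (1 - 2*y) dx dy = 0.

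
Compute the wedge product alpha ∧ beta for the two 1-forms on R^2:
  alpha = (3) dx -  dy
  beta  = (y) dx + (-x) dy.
alpha ∧ beta = (-3*x + y) dx ∧ dy

Distribute the wedge, using dx_i ∧ dx_j = -dx_j ∧ dx_i and dx_i ∧ dx_i = 0. For each pair (i, j) with i < j, the coefficient of dx_i ∧ dx_j in alpha ∧ beta is (alpha_i * beta_j - alpha_j * beta_i). Collecting: alpha ∧ beta = (-3*x + y) dx ∧ dy.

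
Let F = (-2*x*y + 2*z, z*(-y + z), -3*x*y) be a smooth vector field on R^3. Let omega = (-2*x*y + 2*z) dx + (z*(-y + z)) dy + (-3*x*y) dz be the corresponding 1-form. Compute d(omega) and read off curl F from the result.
d(omega) = (-3*x + y - 2*z) dy ∧ dz + (3*y + 2) dz ∧ dx + (2*x) dx ∧ dy; curl F = (-3*x + y - 2*z, 3*y + 2, 2*x)

d omega = sum_{i<j} (∂f_j/∂x_i - ∂f_i/∂x_j) dx_i ∧ dx_j. Under the identification (dy ∧ dz, dz ∧ dx, dx ∧ dy) ↔ (e_x, e_y, e_z), the coefficients are exactly the components of curl F. Compute:
  ∂R/∂y - ∂Q/∂z = (-3*x) - (-y + 2*z) = -3*x + y - 2*z
  ∂P/∂z - ∂R/∂x = (2) - (-3*y) = 3*y + 2
  ∂Q/∂x - ∂P/∂y = (0) - (-2*x) = 2*x.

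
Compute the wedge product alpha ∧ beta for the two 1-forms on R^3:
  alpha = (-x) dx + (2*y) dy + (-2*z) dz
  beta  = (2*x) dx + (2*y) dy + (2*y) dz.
alpha ∧ beta = (-6*x*y) dx ∧ dy + (2*x*(-y + 2*z)) dx ∧ dz + (4*y*(y + z)) dy ∧ dz

Distribute the wedge, using dx_i ∧ dx_j = -dx_j ∧ dx_i and dx_i ∧ dx_i = 0. For each pair (i, j) with i < j, the coefficient of dx_i ∧ dx_j in alpha ∧ beta is (alpha_i * beta_j - alpha_j * beta_i). Collecting: alpha ∧ beta = (-6*x*y) dx ∧ dy + (2*x*(-y + 2*z)) dx ∧ dz + (4*y*(y + z)) dy ∧ dz.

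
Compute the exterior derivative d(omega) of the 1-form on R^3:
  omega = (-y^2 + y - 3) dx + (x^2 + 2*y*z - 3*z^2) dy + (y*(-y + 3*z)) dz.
d(omega) = (2*x + 2*y - 1) dx ∧ dy + (-4*y + 9*z) dy ∧ dz

For a 1-form omega = sum_i f_i dx_i, the exterior derivative is
  d(omega) = sum_{i < j} (∂f_j/∂x_i - ∂f_i/∂x_j) dx_i ∧ dx_j.
  coefficient of dx ∧ dy: ∂f_2/∂x - ∂f_1/∂y = ∂(x^2 + 2*y*z - 3*z^2)/∂x - ∂(-y^2 + y - 3)/∂y = 2*x + 2*y - 1
  coefficient of dy ∧ dz: ∂f_3/∂y - ∂f_2/∂z = ∂(y*(-y + 3*z))/∂y - ∂(x^2 + 2*y*z - 3*z^2)/∂z = -4*y + 9*z
Assembling: d(omega) = (2*x + 2*y - 1) dx ∧ dy + (-4*y + 9*z) dy ∧ dz.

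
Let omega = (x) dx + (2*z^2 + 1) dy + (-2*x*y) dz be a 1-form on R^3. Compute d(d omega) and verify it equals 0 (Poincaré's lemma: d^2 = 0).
d(d omega) = 0

Step 1: d omega = sum_{i<j} (∂f_j/∂x_i - ∂f_i/∂x_j) dx_i ∧ dx_j:
  coeff of dx ∧ dy: 0
  coeff of dx ∧ dz: -2*y
  coeff of dy ∧ dz: -2*x - 4*z
Step 2: Apply d again to each 2-form coefficient. The only possible 3-form in R^3 is dx ∧ dy ∧ dz, with coefficient
  ∂(coeff of dy∧dz)/∂x - ∂(coeff of dx∧dz)/∂y + ∂(coeff of dx∧dy)/∂z
  = ∂/∂x (-2*x - 4*z) - ∂/∂y (-2*y) + ∂/∂z (0).
Each of these terms simplifies to sums of mixed partials that cancel in pairs. The result is 0 (by equality of mixed partials for smooth functions — Schwarz / Clairaut).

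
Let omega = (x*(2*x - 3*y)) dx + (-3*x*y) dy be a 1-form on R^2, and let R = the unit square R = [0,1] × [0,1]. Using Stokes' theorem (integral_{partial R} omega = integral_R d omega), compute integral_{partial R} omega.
integral_(partial R) omega = 0

Stokes: integral_partial_R omega = integral_R d omega with d omega = (∂Q/∂x - ∂P/∂y) dx ∧ dy.
  ∂Q/∂x = -3*y
  ∂P/∂y = -3*x
  integrand = ∂Q/∂x - ∂P/∂y = 3*x - 3*y.
Integrating over R: integral_0^1 integral_0^1 (3*x - 3*y) dx dy = 0.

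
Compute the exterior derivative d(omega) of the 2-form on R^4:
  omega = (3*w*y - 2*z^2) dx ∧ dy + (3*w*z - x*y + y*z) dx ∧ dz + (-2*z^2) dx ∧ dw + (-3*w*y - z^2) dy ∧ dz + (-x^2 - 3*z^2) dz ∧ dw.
d(omega) = (x - 5*z) dx ∧ dy ∧ dz + (3*y) dx ∧ dy ∧ dw + (-2*x + 7*z) dx ∧ dz ∧ dw + (-3*y) dy ∧ dz ∧ dw

For a 2-form omega = sum_{i<j} g_{ij} dx_i ∧ dx_j, the exterior derivative is
  d(omega) = sum_{i<j} d(g_{ij}) ∧ dx_i ∧ dx_j = sum_{i<j, k} (∂g_{ij}/∂x_k) dx_k ∧ dx_i ∧ dx_j.
Expand each term, using dx_k ∧ dx_i ∧ dx_j = sgn(permutation) dx_{(a)} ∧ dx_{(b)} ∧ dx_{(c)} with (a < b < c) sorted:
  d(3*w*y - 2*z^2) includes (∂/∂z)(3*w*y - 2*z^2) dz = (-4*z) dz, which multiplied by dx ∧ dy gives (-4*z) dx ∧ dy ∧ dz
  d(3*w*y - 2*z^2) includes (∂/∂w)(3*w*y - 2*z^2) dw = (3*y) dw, which multiplied by dx ∧ dy gives (3*y) dx ∧ dy ∧ dw
  d(3*w*z - x*y + y*z) includes (∂/∂y)(3*w*z - x*y + y*z) dy = (-x + z) dy, which multiplied by dx ∧ dz gives (x - z) dx ∧ dy ∧ dz
  d(3*w*z - x*y + y*z) includes (∂/∂w)(3*w*z - x*y + y*z) dw = (3*z) dw, which multiplied by dx ∧ dz gives (3*z) dx ∧ dz ∧ dw
  d(-2*z^2) includes (∂/∂z)(-2*z^2) dz = (-4*z) dz, which multiplied by dx ∧ dw gives (4*z) dx ∧ dz ∧ dw
  d(-3*w*y - z^2) includes (∂/∂w)(-3*w*y - z^2) dw = (-3*y) dw, which multiplied by dy ∧ dz gives (-3*y) dy ∧ dz ∧ dw
  d(-x^2 - 3*z^2) includes (∂/∂x)(-x^2 - 3*z^2) dx = (-2*x) dx, which multiplied by dz ∧ dw gives (-2*x) dx ∧ dz ∧ dw
Collecting like 3-forms: d(omega) = (x - 5*z) dx ∧ dy ∧ dz + (3*y) dx ∧ dy ∧ dw + (-2*x + 7*z) dx ∧ dz ∧ dw + (-3*y) dy ∧ dz ∧ dw.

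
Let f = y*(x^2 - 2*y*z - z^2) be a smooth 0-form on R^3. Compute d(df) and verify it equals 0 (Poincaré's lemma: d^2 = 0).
d(df) = 0

Step 1: df = sum_i (∂f/∂x_i) dx_i = (2*x*y) dx + (x^2 - 4*y*z - z^2) dy + (2*y*(-y - z)) dz.
Step 2: Apply d again. Using the 1-form formula, the coefficient of dx ∧ dy in d(df) is ∂^2 f/∂x ∂y - ∂^2 f/∂y ∂x = (2*x) - (2*x) = 0 (equality of mixed partials for smooth f).
Similarly for dx ∧ dz and dy ∧ dz — all coefficients vanish. So d(df) = 0.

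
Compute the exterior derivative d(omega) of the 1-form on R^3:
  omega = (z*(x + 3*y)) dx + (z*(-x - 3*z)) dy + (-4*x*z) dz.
d(omega) = (-4*z) dx ∧ dy + (-x - 3*y - 4*z) dx ∧ dz + (x + 6*z) dy ∧ dz

For a 1-form omega = sum_i f_i dx_i, the exterior derivative is
  d(omega) = sum_{i < j} (∂f_j/∂x_i - ∂f_i/∂x_j) dx_i ∧ dx_j.
  coefficient of dx ∧ dy: ∂f_2/∂x - ∂f_1/∂y = ∂(z*(-x - 3*z))/∂x - ∂(z*(x + 3*y))/∂y = -4*z
  coefficient of dx ∧ dz: ∂f_3/∂x - ∂f_1/∂z = ∂(-4*x*z)/∂x - ∂(z*(x + 3*y))/∂z = -x - 3*y - 4*z
  coefficient of dy ∧ dz: ∂f_3/∂y - ∂f_2/∂z = ∂(-4*x*z)/∂y - ∂(z*(-x - 3*z))/∂z = x + 6*z
Assembling: d(omega) = (-4*z) dx ∧ dy + (-x - 3*y - 4*z) dx ∧ dz + (x + 6*z) dy ∧ dz.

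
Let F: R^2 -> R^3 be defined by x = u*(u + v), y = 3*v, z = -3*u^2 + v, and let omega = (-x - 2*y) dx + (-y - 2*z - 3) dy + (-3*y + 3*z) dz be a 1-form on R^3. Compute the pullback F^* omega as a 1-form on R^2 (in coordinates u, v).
F^* omega = (52*u^3 - 3*u^2*v - u*v^2 + 24*u*v - 6*v^2) du + (-u^3 - u^2*v + 9*u^2 - 6*u*v - 21*v - 9) dv

Using F^*(f dg) = (f ∘ F) d(g ∘ F), substitute each coordinate x_i by F_i(u, v) in f_i, and replace dx_i by d F_i = (∂F_i/∂u) du + (∂F_i/∂v) dv.
  For the x component: f_1(F) = -u^2 - u*v - 6*v; d F_1 = (2*u + v) du + (u) dv
  For the y component: f_2(F) = 6*u^2 - 5*v - 3; d F_2 = (0) du + (3) dv
  For the z component: f_3(F) = -9*u^2 - 6*v; d F_3 = (-6*u) du + (1) dv
Combining and collecting du, dv coefficients:
  coeff of du: 52*u^3 - 3*u^2*v - u*v^2 + 24*u*v - 6*v^2
  coeff of dv: -u^3 - u^2*v + 9*u^2 - 6*u*v - 21*v - 9
F^* omega = (52*u^3 - 3*u^2*v - u*v^2 + 24*u*v - 6*v^2) du + (-u^3 - u^2*v + 9*u^2 - 6*u*v - 21*v - 9) dv.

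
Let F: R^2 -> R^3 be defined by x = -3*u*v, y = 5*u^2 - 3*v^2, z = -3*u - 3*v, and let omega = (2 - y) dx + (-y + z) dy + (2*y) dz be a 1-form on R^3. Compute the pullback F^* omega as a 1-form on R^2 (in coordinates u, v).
F^* omega = (-50*u^3 + 15*u^2*v - 60*u^2 + 30*u*v^2 - 30*u*v - 9*v^3 + 18*v^2 - 6*v) du + (15*u^3 + 30*u^2*v - 30*u^2 - 9*u*v^2 + 18*u*v - 6*u - 18*v^3 + 36*v^2) dv

Using F^*(f dg) = (f ∘ F) d(g ∘ F), substitute each coordinate x_i by F_i(u, v) in f_i, and replace dx_i by d F_i = (∂F_i/∂u) du + (∂F_i/∂v) dv.
  For the x component: f_1(F) = -5*u^2 + 3*v^2 + 2; d F_1 = (-3*v) du + (-3*u) dv
  For the y component: f_2(F) = -5*u^2 - 3*u + 3*v^2 - 3*v; d F_2 = (10*u) du + (-6*v) dv
  For the z component: f_3(F) = 10*u^2 - 6*v^2; d F_3 = (-3) du + (-3) dv
Combining and collecting du, dv coefficients:
  coeff of du: -50*u^3 + 15*u^2*v - 60*u^2 + 30*u*v^2 - 30*u*v - 9*v^3 + 18*v^2 - 6*v
  coeff of dv: 15*u^3 + 30*u^2*v - 30*u^2 - 9*u*v^2 + 18*u*v - 6*u - 18*v^3 + 36*v^2
F^* omega = (-50*u^3 + 15*u^2*v - 60*u^2 + 30*u*v^2 - 30*u*v - 9*v^3 + 18*v^2 - 6*v) du + (15*u^3 + 30*u^2*v - 30*u^2 - 9*u*v^2 + 18*u*v - 6*u - 18*v^3 + 36*v^2) dv.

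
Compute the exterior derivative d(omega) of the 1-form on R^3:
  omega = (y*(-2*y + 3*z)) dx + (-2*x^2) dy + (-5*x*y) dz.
d(omega) = (-4*x + 4*y - 3*z) dx ∧ dy + (-8*y) dx ∧ dz + (-5*x) dy ∧ dz

For a 1-form omega = sum_i f_i dx_i, the exterior derivative is
  d(omega) = sum_{i < j} (∂f_j/∂x_i - ∂f_i/∂x_j) dx_i ∧ dx_j.
  coefficient of dx ∧ dy: ∂f_2/∂x - ∂f_1/∂y = ∂(-2*x^2)/∂x - ∂(y*(-2*y + 3*z))/∂y = -4*x + 4*y - 3*z
  coefficient of dx ∧ dz: ∂f_3/∂x - ∂f_1/∂z = ∂(-5*x*y)/∂x - ∂(y*(-2*y + 3*z))/∂z = -8*y
  coefficient of dy ∧ dz: ∂f_3/∂y - ∂f_2/∂z = ∂(-5*x*y)/∂y - ∂(-2*x^2)/∂z = -5*x
Assembling: d(omega) = (-4*x + 4*y - 3*z) dx ∧ dy + (-8*y) dx ∧ dz + (-5*x) dy ∧ dz.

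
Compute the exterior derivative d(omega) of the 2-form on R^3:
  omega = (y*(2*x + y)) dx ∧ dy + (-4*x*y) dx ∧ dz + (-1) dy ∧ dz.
d(omega) = (4*x) dx ∧ dy ∧ dz

For a 2-form omega = sum_{i<j} g_{ij} dx_i ∧ dx_j, the exterior derivative is
  d(omega) = sum_{i<j} d(g_{ij}) ∧ dx_i ∧ dx_j = sum_{i<j, k} (∂g_{ij}/∂x_k) dx_k ∧ dx_i ∧ dx_j.
Expand each term, using dx_k ∧ dx_i ∧ dx_j = sgn(permutation) dx_{(a)} ∧ dx_{(b)} ∧ dx_{(c)} with (a < b < c) sorted:
  d(-4*x*y) includes (∂/∂y)(-4*x*y) dy = (-4*x) dy, which multiplied by dx ∧ dz gives (4*x) dx ∧ dy ∧ dz
Collecting like 3-forms: d(omega) = (4*x) dx ∧ dy ∧ dz.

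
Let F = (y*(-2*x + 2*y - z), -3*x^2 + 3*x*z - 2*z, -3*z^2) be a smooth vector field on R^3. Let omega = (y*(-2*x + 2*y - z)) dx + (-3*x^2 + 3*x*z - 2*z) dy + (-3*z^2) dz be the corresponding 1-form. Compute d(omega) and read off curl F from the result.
d(omega) = (2 - 3*x) dy ∧ dz + (-y) dz ∧ dx + (-4*x - 4*y + 4*z) dx ∧ dy; curl F = (2 - 3*x, -y, -4*x - 4*y + 4*z)

d omega = sum_{i<j} (∂f_j/∂x_i - ∂f_i/∂x_j) dx_i ∧ dx_j. Under the identification (dy ∧ dz, dz ∧ dx, dx ∧ dy) ↔ (e_x, e_y, e_z), the coefficients are exactly the components of curl F. Compute:
  ∂R/∂y - ∂Q/∂z = (0) - (3*x - 2) = 2 - 3*x
  ∂P/∂z - ∂R/∂x = (-y) - (0) = -y
  ∂Q/∂x - ∂P/∂y = (-6*x + 3*z) - (-2*x + 4*y - z) = -4*x - 4*y + 4*z.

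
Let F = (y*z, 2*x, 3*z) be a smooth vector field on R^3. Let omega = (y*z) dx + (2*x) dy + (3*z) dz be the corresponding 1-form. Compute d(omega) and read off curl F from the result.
d(omega) = (0) dy ∧ dz + (y) dz ∧ dx + (2 - z) dx ∧ dy; curl F = (0, y, 2 - z)

d omega = sum_{i<j} (∂f_j/∂x_i - ∂f_i/∂x_j) dx_i ∧ dx_j. Under the identification (dy ∧ dz, dz ∧ dx, dx ∧ dy) ↔ (e_x, e_y, e_z), the coefficients are exactly the components of curl F. Compute:
  ∂R/∂y - ∂Q/∂z = (0) - (0) = 0
  ∂P/∂z - ∂R/∂x = (y) - (0) = y
  ∂Q/∂x - ∂P/∂y = (2) - (z) = 2 - z.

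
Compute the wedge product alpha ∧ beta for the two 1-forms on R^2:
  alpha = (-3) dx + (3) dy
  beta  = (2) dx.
alpha ∧ beta = (-6) dx ∧ dy

Distribute the wedge, using dx_i ∧ dx_j = -dx_j ∧ dx_i and dx_i ∧ dx_i = 0. For each pair (i, j) with i < j, the coefficient of dx_i ∧ dx_j in alpha ∧ beta is (alpha_i * beta_j - alpha_j * beta_i). Collecting: alpha ∧ beta = (-6) dx ∧ dy.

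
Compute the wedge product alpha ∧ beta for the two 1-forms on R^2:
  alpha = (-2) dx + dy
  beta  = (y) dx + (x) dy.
alpha ∧ beta = (-2*x - y) dx ∧ dy

Distribute the wedge, using dx_i ∧ dx_j = -dx_j ∧ dx_i and dx_i ∧ dx_i = 0. For each pair (i, j) with i < j, the coefficient of dx_i ∧ dx_j in alpha ∧ beta is (alpha_i * beta_j - alpha_j * beta_i). Collecting: alpha ∧ beta = (-2*x - y) dx ∧ dy.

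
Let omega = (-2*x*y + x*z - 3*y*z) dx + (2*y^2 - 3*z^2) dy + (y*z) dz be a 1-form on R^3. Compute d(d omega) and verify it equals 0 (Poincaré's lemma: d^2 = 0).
d(d omega) = 0

Step 1: d omega = sum_{i<j} (∂f_j/∂x_i - ∂f_i/∂x_j) dx_i ∧ dx_j:
  coeff of dx ∧ dy: 2*x + 3*z
  coeff of dx ∧ dz: -x + 3*y
  coeff of dy ∧ dz: 7*z
Step 2: Apply d again to each 2-form coefficient. The only possible 3-form in R^3 is dx ∧ dy ∧ dz, with coefficient
  ∂(coeff of dy∧dz)/∂x - ∂(coeff of dx∧dz)/∂y + ∂(coeff of dx∧dy)/∂z
  = ∂/∂x (7*z) - ∂/∂y (-x + 3*y) + ∂/∂z (2*x + 3*z).
Each of these terms simplifies to sums of mixed partials that cancel in pairs. The result is 0 (by equality of mixed partials for smooth functions — Schwarz / Clairaut).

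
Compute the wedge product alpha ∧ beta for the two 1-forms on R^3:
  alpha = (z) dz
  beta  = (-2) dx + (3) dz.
alpha ∧ beta = (2*z) dx ∧ dz

Distribute the wedge, using dx_i ∧ dx_j = -dx_j ∧ dx_i and dx_i ∧ dx_i = 0. For each pair (i, j) with i < j, the coefficient of dx_i ∧ dx_j in alpha ∧ beta is (alpha_i * beta_j - alpha_j * beta_i). Collecting: alpha ∧ beta = (2*z) dx ∧ dz.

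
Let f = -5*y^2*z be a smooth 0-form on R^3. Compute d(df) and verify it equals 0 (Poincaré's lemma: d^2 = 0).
d(df) = 0

Step 1: df = sum_i (∂f/∂x_i) dx_i = (0) dx + (-10*y*z) dy + (-5*y^2) dz.
Step 2: Apply d again. Using the 1-form formula, the coefficient of dx ∧ dy in d(df) is ∂^2 f/∂x ∂y - ∂^2 f/∂y ∂x = (0) - (0) = 0 (equality of mixed partials for smooth f).
Similarly for dx ∧ dz and dy ∧ dz — all coefficients vanish. So d(df) = 0.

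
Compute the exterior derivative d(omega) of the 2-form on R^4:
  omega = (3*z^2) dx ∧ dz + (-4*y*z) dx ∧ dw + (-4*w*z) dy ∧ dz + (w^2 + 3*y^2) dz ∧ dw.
d(omega) = (4*z) dx ∧ dy ∧ dw + (4*y) dx ∧ dz ∧ dw + (6*y - 4*z) dy ∧ dz ∧ dw

For a 2-form omega = sum_{i<j} g_{ij} dx_i ∧ dx_j, the exterior derivative is
  d(omega) = sum_{i<j} d(g_{ij}) ∧ dx_i ∧ dx_j = sum_{i<j, k} (∂g_{ij}/∂x_k) dx_k ∧ dx_i ∧ dx_j.
Expand each term, using dx_k ∧ dx_i ∧ dx_j = sgn(permutation) dx_{(a)} ∧ dx_{(b)} ∧ dx_{(c)} with (a < b < c) sorted:
  d(-4*y*z) includes (∂/∂y)(-4*y*z) dy = (-4*z) dy, which multiplied by dx ∧ dw gives (4*z) dx ∧ dy ∧ dw
  d(-4*y*z) includes (∂/∂z)(-4*y*z) dz = (-4*y) dz, which multiplied by dx ∧ dw gives (4*y) dx ∧ dz ∧ dw
  d(-4*w*z) includes (∂/∂w)(-4*w*z) dw = (-4*z) dw, which multiplied by dy ∧ dz gives (-4*z) dy ∧ dz ∧ dw
  d(w^2 + 3*y^2) includes (∂/∂y)(w^2 + 3*y^2) dy = (6*y) dy, which multiplied by dz ∧ dw gives (6*y) dy ∧ dz ∧ dw
Collecting like 3-forms: d(omega) = (4*z) dx ∧ dy ∧ dw + (4*y) dx ∧ dz ∧ dw + (6*y - 4*z) dy ∧ dz ∧ dw.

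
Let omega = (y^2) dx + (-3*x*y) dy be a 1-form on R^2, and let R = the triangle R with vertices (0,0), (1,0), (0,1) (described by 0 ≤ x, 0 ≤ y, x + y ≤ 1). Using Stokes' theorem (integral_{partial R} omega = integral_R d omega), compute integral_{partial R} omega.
integral_(partial R) omega = -5/6

Stokes: integral_partial_R omega = integral_R d omega with d omega = (∂Q/∂x - ∂P/∂y) dx ∧ dy.
  ∂Q/∂x = -3*y
  ∂P/∂y = 2*y
  integrand = ∂Q/∂x - ∂P/∂y = -5*y.
Integrating over R: integral_0^1 integral_0^{1-x} (-5*y) dy dx = -5/6.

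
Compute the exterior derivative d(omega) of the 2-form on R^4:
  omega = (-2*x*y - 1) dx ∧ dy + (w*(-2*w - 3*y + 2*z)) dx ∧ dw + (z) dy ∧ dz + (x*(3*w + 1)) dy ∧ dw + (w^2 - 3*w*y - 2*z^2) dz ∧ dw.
d(omega) = (6*w + 1) dx ∧ dy ∧ dw + (-2*w) dx ∧ dz ∧ dw + (-3*w) dy ∧ dz ∧ dw

For a 2-form omega = sum_{i<j} g_{ij} dx_i ∧ dx_j, the exterior derivative is
  d(omega) = sum_{i<j} d(g_{ij}) ∧ dx_i ∧ dx_j = sum_{i<j, k} (∂g_{ij}/∂x_k) dx_k ∧ dx_i ∧ dx_j.
Expand each term, using dx_k ∧ dx_i ∧ dx_j = sgn(permutation) dx_{(a)} ∧ dx_{(b)} ∧ dx_{(c)} with (a < b < c) sorted:
  d(w*(-2*w - 3*y + 2*z)) includes (∂/∂y)(w*(-2*w - 3*y + 2*z)) dy = (-3*w) dy, which multiplied by dx ∧ dw gives (3*w) dx ∧ dy ∧ dw
  d(w*(-2*w - 3*y + 2*z)) includes (∂/∂z)(w*(-2*w - 3*y + 2*z)) dz = (2*w) dz, which multiplied by dx ∧ dw gives (-2*w) dx ∧ dz ∧ dw
  d(x*(3*w + 1)) includes (∂/∂x)(x*(3*w + 1)) dx = (3*w + 1) dx, which multiplied by dy ∧ dw gives (3*w + 1) dx ∧ dy ∧ dw
  d(w^2 - 3*w*y - 2*z^2) includes (∂/∂y)(w^2 - 3*w*y - 2*z^2) dy = (-3*w) dy, which multiplied by dz ∧ dw gives (-3*w) dy ∧ dz ∧ dw
Collecting like 3-forms: d(omega) = (6*w + 1) dx ∧ dy ∧ dw + (-2*w) dx ∧ dz ∧ dw + (-3*w) dy ∧ dz ∧ dw.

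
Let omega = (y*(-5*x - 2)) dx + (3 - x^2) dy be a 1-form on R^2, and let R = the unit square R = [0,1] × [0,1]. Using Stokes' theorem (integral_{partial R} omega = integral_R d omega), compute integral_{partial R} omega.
integral_(partial R) omega = 7/2

Stokes: integral_partial_R omega = integral_R d omega with d omega = (∂Q/∂x - ∂P/∂y) dx ∧ dy.
  ∂Q/∂x = -2*x
  ∂P/∂y = -5*x - 2
  integrand = ∂Q/∂x - ∂P/∂y = 3*x + 2.
Integrating over R: integral_0^1 integral_0^1 (3*x + 2) dx dy = 7/2.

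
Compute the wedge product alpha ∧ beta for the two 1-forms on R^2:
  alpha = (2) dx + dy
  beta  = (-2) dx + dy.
alpha ∧ beta = (4) dx ∧ dy

Distribute the wedge, using dx_i ∧ dx_j = -dx_j ∧ dx_i and dx_i ∧ dx_i = 0. For each pair (i, j) with i < j, the coefficient of dx_i ∧ dx_j in alpha ∧ beta is (alpha_i * beta_j - alpha_j * beta_i). Collecting: alpha ∧ beta = (4) dx ∧ dy.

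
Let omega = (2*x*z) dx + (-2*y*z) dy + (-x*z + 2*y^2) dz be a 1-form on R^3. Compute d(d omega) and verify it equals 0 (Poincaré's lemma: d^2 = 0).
d(d omega) = 0

Step 1: d omega = sum_{i<j} (∂f_j/∂x_i - ∂f_i/∂x_j) dx_i ∧ dx_j:
  coeff of dx ∧ dy: 0
  coeff of dx ∧ dz: -2*x - z
  coeff of dy ∧ dz: 6*y
Step 2: Apply d again to each 2-form coefficient. The only possible 3-form in R^3 is dx ∧ dy ∧ dz, with coefficient
  ∂(coeff of dy∧dz)/∂x - ∂(coeff of dx∧dz)/∂y + ∂(coeff of dx∧dy)/∂z
  = ∂/∂x (6*y) - ∂/∂y (-2*x - z) + ∂/∂z (0).
Each of these terms simplifies to sums of mixed partials that cancel in pairs. The result is 0 (by equality of mixed partials for smooth functions — Schwarz / Clairaut).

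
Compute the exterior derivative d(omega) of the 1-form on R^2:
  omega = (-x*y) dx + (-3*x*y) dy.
d(omega) = (x - 3*y) dx ∧ dy

For a 1-form omega = sum_i f_i dx_i, the exterior derivative is
  d(omega) = sum_{i < j} (∂f_j/∂x_i - ∂f_i/∂x_j) dx_i ∧ dx_j.
  coefficient of dx ∧ dy: ∂f_2/∂x - ∂f_1/∂y = ∂(-3*x*y)/∂x - ∂(-x*y)/∂y = x - 3*y
Assembling: d(omega) = (x - 3*y) dx ∧ dy.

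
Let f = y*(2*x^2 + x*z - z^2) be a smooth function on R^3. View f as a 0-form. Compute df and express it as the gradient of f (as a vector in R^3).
df = (y*(4*x + z)) dx + (2*x^2 + x*z - z^2) dy + (y*(x - 2*z)) dz; grad f = (y*(4*x + z), 2*x^2 + x*z - z^2, y*(x - 2*z))

For a 0-form f, d f = (∂f/∂x) dx + (∂f/∂y) dy + (∂f/∂z) dz. The components of the vector representation are exactly the entries of grad f in Cartesian coordinates:
  ∂f/∂x = y*(4*x + z)
  ∂f/∂y = 2*x^2 + x*z - z^2
  ∂f/∂z = y*(x - 2*z).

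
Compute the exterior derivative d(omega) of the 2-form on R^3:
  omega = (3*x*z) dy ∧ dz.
d(omega) = (3*z) dx ∧ dy ∧ dz

For a 2-form omega = sum_{i<j} g_{ij} dx_i ∧ dx_j, the exterior derivative is
  d(omega) = sum_{i<j} d(g_{ij}) ∧ dx_i ∧ dx_j = sum_{i<j, k} (∂g_{ij}/∂x_k) dx_k ∧ dx_i ∧ dx_j.
Expand each term, using dx_k ∧ dx_i ∧ dx_j = sgn(permutation) dx_{(a)} ∧ dx_{(b)} ∧ dx_{(c)} with (a < b < c) sorted:
  d(3*x*z) includes (∂/∂x)(3*x*z) dx = (3*z) dx, which multiplied by dy ∧ dz gives (3*z) dx ∧ dy ∧ dz
Collecting like 3-forms: d(omega) = (3*z) dx ∧ dy ∧ dz.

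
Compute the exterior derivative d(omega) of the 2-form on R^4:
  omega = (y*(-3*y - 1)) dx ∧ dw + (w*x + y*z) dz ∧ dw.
d(omega) = (6*y + 1) dx ∧ dy ∧ dw + (w) dx ∧ dz ∧ dw + (z) dy ∧ dz ∧ dw

For a 2-form omega = sum_{i<j} g_{ij} dx_i ∧ dx_j, the exterior derivative is
  d(omega) = sum_{i<j} d(g_{ij}) ∧ dx_i ∧ dx_j = sum_{i<j, k} (∂g_{ij}/∂x_k) dx_k ∧ dx_i ∧ dx_j.
Expand each term, using dx_k ∧ dx_i ∧ dx_j = sgn(permutation) dx_{(a)} ∧ dx_{(b)} ∧ dx_{(c)} with (a < b < c) sorted:
  d(y*(-3*y - 1)) includes (∂/∂y)(y*(-3*y - 1)) dy = (-6*y - 1) dy, which multiplied by dx ∧ dw gives (6*y + 1) dx ∧ dy ∧ dw
  d(w*x + y*z) includes (∂/∂x)(w*x + y*z) dx = (w) dx, which multiplied by dz ∧ dw gives (w) dx ∧ dz ∧ dw
  d(w*x + y*z) includes (∂/∂y)(w*x + y*z) dy = (z) dy, which multiplied by dz ∧ dw gives (z) dy ∧ dz ∧ dw
Collecting like 3-forms: d(omega) = (6*y + 1) dx ∧ dy ∧ dw + (w) dx ∧ dz ∧ dw + (z) dy ∧ dz ∧ dw.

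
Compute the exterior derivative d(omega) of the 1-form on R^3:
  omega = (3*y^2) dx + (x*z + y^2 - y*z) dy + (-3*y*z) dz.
d(omega) = (-6*y + z) dx ∧ dy + (-x + y - 3*z) dy ∧ dz

For a 1-form omega = sum_i f_i dx_i, the exterior derivative is
  d(omega) = sum_{i < j} (∂f_j/∂x_i - ∂f_i/∂x_j) dx_i ∧ dx_j.
  coefficient of dx ∧ dy: ∂f_2/∂x - ∂f_1/∂y = ∂(x*z + y^2 - y*z)/∂x - ∂(3*y^2)/∂y = -6*y + z
  coefficient of dy ∧ dz: ∂f_3/∂y - ∂f_2/∂z = ∂(-3*y*z)/∂y - ∂(x*z + y^2 - y*z)/∂z = -x + y - 3*z
Assembling: d(omega) = (-6*y + z) dx ∧ dy + (-x + y - 3*z) dy ∧ dz.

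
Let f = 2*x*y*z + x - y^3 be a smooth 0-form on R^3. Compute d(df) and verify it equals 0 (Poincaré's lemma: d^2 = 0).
d(df) = 0

Step 1: df = sum_i (∂f/∂x_i) dx_i = (2*y*z + 1) dx + (2*x*z - 3*y^2) dy + (2*x*y) dz.
Step 2: Apply d again. Using the 1-form formula, the coefficient of dx ∧ dy in d(df) is ∂^2 f/∂x ∂y - ∂^2 f/∂y ∂x = (2*z) - (2*z) = 0 (equality of mixed partials for smooth f).
Similarly for dx ∧ dz and dy ∧ dz — all coefficients vanish. So d(df) = 0.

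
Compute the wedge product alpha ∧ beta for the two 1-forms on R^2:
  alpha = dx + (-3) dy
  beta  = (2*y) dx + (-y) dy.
alpha ∧ beta = (5*y) dx ∧ dy

Distribute the wedge, using dx_i ∧ dx_j = -dx_j ∧ dx_i and dx_i ∧ dx_i = 0. For each pair (i, j) with i < j, the coefficient of dx_i ∧ dx_j in alpha ∧ beta is (alpha_i * beta_j - alpha_j * beta_i). Collecting: alpha ∧ beta = (5*y) dx ∧ dy.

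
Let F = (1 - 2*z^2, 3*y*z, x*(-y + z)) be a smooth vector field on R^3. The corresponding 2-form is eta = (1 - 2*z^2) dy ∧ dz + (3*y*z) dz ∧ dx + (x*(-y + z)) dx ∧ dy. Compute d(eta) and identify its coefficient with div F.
d(eta) = (x + 3*z) dx ∧ dy ∧ dz; div F = x + 3*z

For a 2-form in R^3 of the form above, applying d gives a 3-form with coefficient ∂P/∂x + ∂Q/∂y + ∂R/∂z:
  ∂P/∂x = 0
  ∂Q/∂y = 3*z
  ∂R/∂z = x
Sum = x + 3*z, which is exactly div F.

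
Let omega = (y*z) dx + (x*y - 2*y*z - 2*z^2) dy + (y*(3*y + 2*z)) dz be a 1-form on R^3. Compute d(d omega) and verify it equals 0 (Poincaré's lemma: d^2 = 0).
d(d omega) = 0

Step 1: d omega = sum_{i<j} (∂f_j/∂x_i - ∂f_i/∂x_j) dx_i ∧ dx_j:
  coeff of dx ∧ dy: y - z
  coeff of dx ∧ dz: -y
  coeff of dy ∧ dz: 8*y + 6*z
Step 2: Apply d again to each 2-form coefficient. The only possible 3-form in R^3 is dx ∧ dy ∧ dz, with coefficient
  ∂(coeff of dy∧dz)/∂x - ∂(coeff of dx∧dz)/∂y + ∂(coeff of dx∧dy)/∂z
  = ∂/∂x (8*y + 6*z) - ∂/∂y (-y) + ∂/∂z (y - z).
Each of these terms simplifies to sums of mixed partials that cancel in pairs. The result is 0 (by equality of mixed partials for smooth functions — Schwarz / Clairaut).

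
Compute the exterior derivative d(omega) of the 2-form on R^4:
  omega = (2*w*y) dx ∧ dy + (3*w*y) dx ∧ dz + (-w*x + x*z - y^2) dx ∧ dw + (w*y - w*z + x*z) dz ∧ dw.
d(omega) = (4*y) dx ∧ dy ∧ dw + (-3*w) dx ∧ dy ∧ dz + (-x + 3*y + z) dx ∧ dz ∧ dw + (w) dy ∧ dz ∧ dw

For a 2-form omega = sum_{i<j} g_{ij} dx_i ∧ dx_j, the exterior derivative is
  d(omega) = sum_{i<j} d(g_{ij}) ∧ dx_i ∧ dx_j = sum_{i<j, k} (∂g_{ij}/∂x_k) dx_k ∧ dx_i ∧ dx_j.
Expand each term, using dx_k ∧ dx_i ∧ dx_j = sgn(permutation) dx_{(a)} ∧ dx_{(b)} ∧ dx_{(c)} with (a < b < c) sorted:
  d(2*w*y) includes (∂/∂w)(2*w*y) dw = (2*y) dw, which multiplied by dx ∧ dy gives (2*y) dx ∧ dy ∧ dw
  d(3*w*y) includes (∂/∂y)(3*w*y) dy = (3*w) dy, which multiplied by dx ∧ dz gives (-3*w) dx ∧ dy ∧ dz
  d(3*w*y) includes (∂/∂w)(3*w*y) dw = (3*y) dw, which multiplied by dx ∧ dz gives (3*y) dx ∧ dz ∧ dw
  d(-w*x + x*z - y^2) includes (∂/∂y)(-w*x + x*z - y^2) dy = (-2*y) dy, which multiplied by dx ∧ dw gives (2*y) dx ∧ dy ∧ dw
  d(-w*x + x*z - y^2) includes (∂/∂z)(-w*x + x*z - y^2) dz = (x) dz, which multiplied by dx ∧ dw gives (-x) dx ∧ dz ∧ dw
  d(w*y - w*z + x*z) includes (∂/∂x)(w*y - w*z + x*z) dx = (z) dx, which multiplied by dz ∧ dw gives (z) dx ∧ dz ∧ dw
  d(w*y - w*z + x*z) includes (∂/∂y)(w*y - w*z + x*z) dy = (w) dy, which multiplied by dz ∧ dw gives (w) dy ∧ dz ∧ dw
Collecting like 3-forms: d(omega) = (4*y) dx ∧ dy ∧ dw + (-3*w) dx ∧ dy ∧ dz + (-x + 3*y + z) dx ∧ dz ∧ dw + (w) dy ∧ dz ∧ dw.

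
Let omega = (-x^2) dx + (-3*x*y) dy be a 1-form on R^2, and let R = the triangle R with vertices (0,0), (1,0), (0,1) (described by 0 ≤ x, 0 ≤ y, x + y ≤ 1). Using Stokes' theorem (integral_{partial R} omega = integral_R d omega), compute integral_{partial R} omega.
integral_(partial R) omega = -1/2

Stokes: integral_partial_R omega = integral_R d omega with d omega = (∂Q/∂x - ∂P/∂y) dx ∧ dy.
  ∂Q/∂x = -3*y
  ∂P/∂y = 0
  integrand = ∂Q/∂x - ∂P/∂y = -3*y.
Integrating over R: integral_0^1 integral_0^{1-x} (-3*y) dy dx = -1/2.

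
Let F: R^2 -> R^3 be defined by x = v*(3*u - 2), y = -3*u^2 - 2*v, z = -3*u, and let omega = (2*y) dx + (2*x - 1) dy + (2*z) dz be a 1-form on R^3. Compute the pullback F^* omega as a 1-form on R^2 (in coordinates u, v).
F^* omega = (-54*u^2*v + 24*u*v + 24*u - 12*v^2) du + (-18*u^3 + 12*u^2 - 24*u*v + 16*v + 2) dv

Using F^*(f dg) = (f ∘ F) d(g ∘ F), substitute each coordinate x_i by F_i(u, v) in f_i, and replace dx_i by d F_i = (∂F_i/∂u) du + (∂F_i/∂v) dv.
  For the x component: f_1(F) = -6*u^2 - 4*v; d F_1 = (3*v) du + (3*u - 2) dv
  For the y component: f_2(F) = 6*u*v - 4*v - 1; d F_2 = (-6*u) du + (-2) dv
  For the z component: f_3(F) = -6*u; d F_3 = (-3) du + (0) dv
Combining and collecting du, dv coefficients:
  coeff of du: -54*u^2*v + 24*u*v + 24*u - 12*v^2
  coeff of dv: -18*u^3 + 12*u^2 - 24*u*v + 16*v + 2
F^* omega = (-54*u^2*v + 24*u*v + 24*u - 12*v^2) du + (-18*u^3 + 12*u^2 - 24*u*v + 16*v + 2) dv.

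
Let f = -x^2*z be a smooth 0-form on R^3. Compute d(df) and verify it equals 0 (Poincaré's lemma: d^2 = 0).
d(df) = 0

Step 1: df = sum_i (∂f/∂x_i) dx_i = (-2*x*z) dx + (0) dy + (-x^2) dz.
Step 2: Apply d again. Using the 1-form formula, the coefficient of dx ∧ dy in d(df) is ∂^2 f/∂x ∂y - ∂^2 f/∂y ∂x = (0) - (0) = 0 (equality of mixed partials for smooth f).
Similarly for dx ∧ dz and dy ∧ dz — all coefficients vanish. So d(df) = 0.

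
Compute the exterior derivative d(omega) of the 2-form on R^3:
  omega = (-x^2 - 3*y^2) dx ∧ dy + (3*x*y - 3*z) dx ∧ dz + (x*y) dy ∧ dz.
d(omega) = (-3*x + y) dx ∧ dy ∧ dz

For a 2-form omega = sum_{i<j} g_{ij} dx_i ∧ dx_j, the exterior derivative is
  d(omega) = sum_{i<j} d(g_{ij}) ∧ dx_i ∧ dx_j = sum_{i<j, k} (∂g_{ij}/∂x_k) dx_k ∧ dx_i ∧ dx_j.
Expand each term, using dx_k ∧ dx_i ∧ dx_j = sgn(permutation) dx_{(a)} ∧ dx_{(b)} ∧ dx_{(c)} with (a < b < c) sorted:
  d(3*x*y - 3*z) includes (∂/∂y)(3*x*y - 3*z) dy = (3*x) dy, which multiplied by dx ∧ dz gives (-3*x) dx ∧ dy ∧ dz
  d(x*y) includes (∂/∂x)(x*y) dx = (y) dx, which multiplied by dy ∧ dz gives (y) dx ∧ dy ∧ dz
Collecting like 3-forms: d(omega) = (-3*x + y) dx ∧ dy ∧ dz.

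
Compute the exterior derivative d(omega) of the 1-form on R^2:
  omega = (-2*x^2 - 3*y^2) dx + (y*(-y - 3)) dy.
d(omega) = (6*y) dx ∧ dy

For a 1-form omega = sum_i f_i dx_i, the exterior derivative is
  d(omega) = sum_{i < j} (∂f_j/∂x_i - ∂f_i/∂x_j) dx_i ∧ dx_j.
  coefficient of dx ∧ dy: ∂f_2/∂x - ∂f_1/∂y = ∂(y*(-y - 3))/∂x - ∂(-2*x^2 - 3*y^2)/∂y = 6*y
Assembling: d(omega) = (6*y) dx ∧ dy.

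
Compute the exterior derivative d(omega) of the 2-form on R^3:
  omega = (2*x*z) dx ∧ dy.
d(omega) = (2*x) dx ∧ dy ∧ dz

For a 2-form omega = sum_{i<j} g_{ij} dx_i ∧ dx_j, the exterior derivative is
  d(omega) = sum_{i<j} d(g_{ij}) ∧ dx_i ∧ dx_j = sum_{i<j, k} (∂g_{ij}/∂x_k) dx_k ∧ dx_i ∧ dx_j.
Expand each term, using dx_k ∧ dx_i ∧ dx_j = sgn(permutation) dx_{(a)} ∧ dx_{(b)} ∧ dx_{(c)} with (a < b < c) sorted:
  d(2*x*z) includes (∂/∂z)(2*x*z) dz = (2*x) dz, which multiplied by dx ∧ dy gives (2*x) dx ∧ dy ∧ dz
Collecting like 3-forms: d(omega) = (2*x) dx ∧ dy ∧ dz.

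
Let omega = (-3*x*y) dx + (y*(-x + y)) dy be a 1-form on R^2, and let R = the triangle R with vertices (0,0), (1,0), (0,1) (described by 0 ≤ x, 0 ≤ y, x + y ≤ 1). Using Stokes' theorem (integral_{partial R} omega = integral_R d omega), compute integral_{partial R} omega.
integral_(partial R) omega = 1/3

Stokes: integral_partial_R omega = integral_R d omega with d omega = (∂Q/∂x - ∂P/∂y) dx ∧ dy.
  ∂Q/∂x = -y
  ∂P/∂y = -3*x
  integrand = ∂Q/∂x - ∂P/∂y = 3*x - y.
Integrating over R: integral_0^1 integral_0^{1-x} (3*x - y) dy dx = 1/3.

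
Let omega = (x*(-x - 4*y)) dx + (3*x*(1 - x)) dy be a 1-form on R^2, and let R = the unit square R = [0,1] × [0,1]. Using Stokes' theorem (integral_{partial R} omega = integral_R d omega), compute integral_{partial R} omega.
integral_(partial R) omega = 2

Stokes: integral_partial_R omega = integral_R d omega with d omega = (∂Q/∂x - ∂P/∂y) dx ∧ dy.
  ∂Q/∂x = 3 - 6*x
  ∂P/∂y = -4*x
  integrand = ∂Q/∂x - ∂P/∂y = 3 - 2*x.
Integrating over R: integral_0^1 integral_0^1 (3 - 2*x) dx dy = 2.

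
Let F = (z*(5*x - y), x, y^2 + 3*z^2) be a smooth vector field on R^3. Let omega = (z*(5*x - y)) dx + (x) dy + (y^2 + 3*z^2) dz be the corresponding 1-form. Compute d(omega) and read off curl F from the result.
d(omega) = (2*y) dy ∧ dz + (5*x - y) dz ∧ dx + (z + 1) dx ∧ dy; curl F = (2*y, 5*x - y, z + 1)

d omega = sum_{i<j} (∂f_j/∂x_i - ∂f_i/∂x_j) dx_i ∧ dx_j. Under the identification (dy ∧ dz, dz ∧ dx, dx ∧ dy) ↔ (e_x, e_y, e_z), the coefficients are exactly the components of curl F. Compute:
  ∂R/∂y - ∂Q/∂z = (2*y) - (0) = 2*y
  ∂P/∂z - ∂R/∂x = (5*x - y) - (0) = 5*x - y
  ∂Q/∂x - ∂P/∂y = (1) - (-z) = z + 1.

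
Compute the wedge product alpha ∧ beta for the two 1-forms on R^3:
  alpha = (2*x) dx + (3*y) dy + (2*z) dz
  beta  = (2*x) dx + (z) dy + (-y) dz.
alpha ∧ beta = (2*x*(-3*y + z)) dx ∧ dy + (-2*x*(y + 2*z)) dx ∧ dz + (-3*y^2 - 2*z^2) dy ∧ dz

Distribute the wedge, using dx_i ∧ dx_j = -dx_j ∧ dx_i and dx_i ∧ dx_i = 0. For each pair (i, j) with i < j, the coefficient of dx_i ∧ dx_j in alpha ∧ beta is (alpha_i * beta_j - alpha_j * beta_i). Collecting: alpha ∧ beta = (2*x*(-3*y + z)) dx ∧ dy + (-2*x*(y + 2*z)) dx ∧ dz + (-3*y^2 - 2*z^2) dy ∧ dz.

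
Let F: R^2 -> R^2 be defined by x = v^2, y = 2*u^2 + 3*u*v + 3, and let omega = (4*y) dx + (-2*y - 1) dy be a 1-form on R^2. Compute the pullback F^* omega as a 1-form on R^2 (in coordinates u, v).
F^* omega = (-16*u^3 - 36*u^2*v - 18*u*v^2 - 28*u - 21*v) du + (-12*u^3 - 2*u^2*v + 24*u*v^2 - 21*u + 24*v) dv

Using F^*(f dg) = (f ∘ F) d(g ∘ F), substitute each coordinate x_i by F_i(u, v) in f_i, and replace dx_i by d F_i = (∂F_i/∂u) du + (∂F_i/∂v) dv.
  For the x component: f_1(F) = 8*u^2 + 12*u*v + 12; d F_1 = (0) du + (2*v) dv
  For the y component: f_2(F) = -4*u^2 - 6*u*v - 7; d F_2 = (4*u + 3*v) du + (3*u) dv
Combining and collecting du, dv coefficients:
  coeff of du: -16*u^3 - 36*u^2*v - 18*u*v^2 - 28*u - 21*v
  coeff of dv: -12*u^3 - 2*u^2*v + 24*u*v^2 - 21*u + 24*v
F^* omega = (-16*u^3 - 36*u^2*v - 18*u*v^2 - 28*u - 21*v) du + (-12*u^3 - 2*u^2*v + 24*u*v^2 - 21*u + 24*v) dv.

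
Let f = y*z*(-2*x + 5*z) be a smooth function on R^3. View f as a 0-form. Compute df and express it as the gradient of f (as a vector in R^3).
df = (-2*y*z) dx + (z*(-2*x + 5*z)) dy + (2*y*(-x + 5*z)) dz; grad f = (-2*y*z, z*(-2*x + 5*z), 2*y*(-x + 5*z))

For a 0-form f, d f = (∂f/∂x) dx + (∂f/∂y) dy + (∂f/∂z) dz. The components of the vector representation are exactly the entries of grad f in Cartesian coordinates:
  ∂f/∂x = -2*y*z
  ∂f/∂y = z*(-2*x + 5*z)
  ∂f/∂z = 2*y*(-x + 5*z).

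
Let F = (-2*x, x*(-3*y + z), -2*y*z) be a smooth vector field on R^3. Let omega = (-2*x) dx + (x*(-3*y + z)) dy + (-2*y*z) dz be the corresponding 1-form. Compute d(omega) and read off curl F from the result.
d(omega) = (-x - 2*z) dy ∧ dz + (0) dz ∧ dx + (-3*y + z) dx ∧ dy; curl F = (-x - 2*z, 0, -3*y + z)

d omega = sum_{i<j} (∂f_j/∂x_i - ∂f_i/∂x_j) dx_i ∧ dx_j. Under the identification (dy ∧ dz, dz ∧ dx, dx ∧ dy) ↔ (e_x, e_y, e_z), the coefficients are exactly the components of curl F. Compute:
  ∂R/∂y - ∂Q/∂z = (-2*z) - (x) = -x - 2*z
  ∂P/∂z - ∂R/∂x = (0) - (0) = 0
  ∂Q/∂x - ∂P/∂y = (-3*y + z) - (0) = -3*y + z.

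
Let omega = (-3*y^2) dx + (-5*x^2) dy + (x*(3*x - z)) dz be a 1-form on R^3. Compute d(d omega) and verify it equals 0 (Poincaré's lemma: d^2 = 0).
d(d omega) = 0

Step 1: d omega = sum_{i<j} (∂f_j/∂x_i - ∂f_i/∂x_j) dx_i ∧ dx_j:
  coeff of dx ∧ dy: -10*x + 6*y
  coeff of dx ∧ dz: 6*x - z
  coeff of dy ∧ dz: 0
Step 2: Apply d again to each 2-form coefficient. The only possible 3-form in R^3 is dx ∧ dy ∧ dz, with coefficient
  ∂(coeff of dy∧dz)/∂x - ∂(coeff of dx∧dz)/∂y + ∂(coeff of dx∧dy)/∂z
  = ∂/∂x (0) - ∂/∂y (6*x - z) + ∂/∂z (-10*x + 6*y).
Each of these terms simplifies to sums of mixed partials that cancel in pairs. The result is 0 (by equality of mixed partials for smooth functions — Schwarz / Clairaut).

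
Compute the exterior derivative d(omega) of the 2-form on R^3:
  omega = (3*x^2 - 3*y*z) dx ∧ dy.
d(omega) = (-3*y) dx ∧ dy ∧ dz

For a 2-form omega = sum_{i<j} g_{ij} dx_i ∧ dx_j, the exterior derivative is
  d(omega) = sum_{i<j} d(g_{ij}) ∧ dx_i ∧ dx_j = sum_{i<j, k} (∂g_{ij}/∂x_k) dx_k ∧ dx_i ∧ dx_j.
Expand each term, using dx_k ∧ dx_i ∧ dx_j = sgn(permutation) dx_{(a)} ∧ dx_{(b)} ∧ dx_{(c)} with (a < b < c) sorted:
  d(3*x^2 - 3*y*z) includes (∂/∂z)(3*x^2 - 3*y*z) dz = (-3*y) dz, which multiplied by dx ∧ dy gives (-3*y) dx ∧ dy ∧ dz
Collecting like 3-forms: d(omega) = (-3*y) dx ∧ dy ∧ dz.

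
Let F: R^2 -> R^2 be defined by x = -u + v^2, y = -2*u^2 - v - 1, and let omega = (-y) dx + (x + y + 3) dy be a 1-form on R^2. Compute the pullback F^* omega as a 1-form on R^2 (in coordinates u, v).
F^* omega = (8*u^3 + 2*u^2 - 4*u*v^2 + 4*u*v - 8*u - v - 1) du + (4*u^2*v + 2*u^2 + u + v^2 + 3*v - 2) dv

Using F^*(f dg) = (f ∘ F) d(g ∘ F), substitute each coordinate x_i by F_i(u, v) in f_i, and replace dx_i by d F_i = (∂F_i/∂u) du + (∂F_i/∂v) dv.
  For the x component: f_1(F) = 2*u^2 + v + 1; d F_1 = (-1) du + (2*v) dv
  For the y component: f_2(F) = -2*u^2 - u + v^2 - v + 2; d F_2 = (-4*u) du + (-1) dv
Combining and collecting du, dv coefficients:
  coeff of du: 8*u^3 + 2*u^2 - 4*u*v^2 + 4*u*v - 8*u - v - 1
  coeff of dv: 4*u^2*v + 2*u^2 + u + v^2 + 3*v - 2
F^* omega = (8*u^3 + 2*u^2 - 4*u*v^2 + 4*u*v - 8*u - v - 1) du + (4*u^2*v + 2*u^2 + u + v^2 + 3*v - 2) dv.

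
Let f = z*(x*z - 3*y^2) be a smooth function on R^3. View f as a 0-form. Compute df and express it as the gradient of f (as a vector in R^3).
df = (z^2) dx + (-6*y*z) dy + (2*x*z - 3*y^2) dz; grad f = (z^2, -6*y*z, 2*x*z - 3*y^2)

For a 0-form f, d f = (∂f/∂x) dx + (∂f/∂y) dy + (∂f/∂z) dz. The components of the vector representation are exactly the entries of grad f in Cartesian coordinates:
  ∂f/∂x = z^2
  ∂f/∂y = -6*y*z
  ∂f/∂z = 2*x*z - 3*y^2.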